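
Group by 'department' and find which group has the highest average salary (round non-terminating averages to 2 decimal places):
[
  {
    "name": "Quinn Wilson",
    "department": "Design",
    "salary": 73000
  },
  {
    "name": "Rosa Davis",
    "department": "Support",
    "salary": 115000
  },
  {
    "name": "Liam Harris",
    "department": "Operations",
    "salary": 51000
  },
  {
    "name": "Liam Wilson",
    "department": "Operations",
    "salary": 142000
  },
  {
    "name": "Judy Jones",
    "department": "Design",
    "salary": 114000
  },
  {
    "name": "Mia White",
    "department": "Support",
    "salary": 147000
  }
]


Group by: department

Groups:
  Design: 2 people, avg salary = 187000/2 = $93500
  Operations: 2 people, avg salary = 193000/2 = $96500
  Support: 2 people, avg salary = 262000/2 = $131000

Highest average salary: Support ($131000)

Support ($131000)


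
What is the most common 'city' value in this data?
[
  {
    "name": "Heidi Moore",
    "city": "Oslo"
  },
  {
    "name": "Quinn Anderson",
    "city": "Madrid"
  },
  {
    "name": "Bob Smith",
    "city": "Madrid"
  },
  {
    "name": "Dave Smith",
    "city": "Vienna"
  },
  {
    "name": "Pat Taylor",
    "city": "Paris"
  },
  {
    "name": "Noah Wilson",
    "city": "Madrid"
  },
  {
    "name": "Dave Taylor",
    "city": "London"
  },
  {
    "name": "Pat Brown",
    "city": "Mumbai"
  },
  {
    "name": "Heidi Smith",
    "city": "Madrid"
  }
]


Counting 'city' values across 9 records:

  Madrid: 4 ####
  Oslo: 1 #
  Vienna: 1 #
  Paris: 1 #
  London: 1 #
  Mumbai: 1 #

Most common: Madrid (4 times)

Madrid (4 times)


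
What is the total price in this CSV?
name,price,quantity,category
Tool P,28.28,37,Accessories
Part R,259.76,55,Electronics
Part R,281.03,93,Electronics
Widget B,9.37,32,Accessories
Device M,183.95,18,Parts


Computing total price:
Values: [28.28, 259.76, 281.03, 9.37, 183.95]
Sum = 762.39

762.39


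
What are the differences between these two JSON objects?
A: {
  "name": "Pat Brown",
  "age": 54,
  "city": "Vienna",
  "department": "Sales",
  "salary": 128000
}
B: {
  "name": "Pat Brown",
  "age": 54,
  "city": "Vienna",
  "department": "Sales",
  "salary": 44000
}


Comparing each field (in key order):
  name: same
  age: same
  city: same
  department: same
  salary: DIFFERENT
Differences:
  salary: 128000 -> 44000

1 field(s) changed

1 change: salary


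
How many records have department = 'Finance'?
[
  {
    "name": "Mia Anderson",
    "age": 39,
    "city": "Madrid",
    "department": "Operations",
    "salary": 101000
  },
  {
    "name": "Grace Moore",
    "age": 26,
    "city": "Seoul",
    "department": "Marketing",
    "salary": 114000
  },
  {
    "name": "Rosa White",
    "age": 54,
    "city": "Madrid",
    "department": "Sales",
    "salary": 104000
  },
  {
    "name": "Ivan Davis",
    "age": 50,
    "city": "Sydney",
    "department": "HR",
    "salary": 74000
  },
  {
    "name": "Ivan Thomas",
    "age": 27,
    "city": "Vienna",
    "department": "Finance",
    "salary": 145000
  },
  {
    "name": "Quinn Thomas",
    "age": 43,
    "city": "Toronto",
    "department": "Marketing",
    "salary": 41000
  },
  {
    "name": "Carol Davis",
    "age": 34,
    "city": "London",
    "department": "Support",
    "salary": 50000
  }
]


Data: 7 records
Condition: department = 'Finance'

Checking each record:
  Mia Anderson: Operations
  Grace Moore: Marketing
  Rosa White: Sales
  Ivan Davis: HR
  Ivan Thomas: Finance MATCH
  Quinn Thomas: Marketing
  Carol Davis: Support

Count: 1

1


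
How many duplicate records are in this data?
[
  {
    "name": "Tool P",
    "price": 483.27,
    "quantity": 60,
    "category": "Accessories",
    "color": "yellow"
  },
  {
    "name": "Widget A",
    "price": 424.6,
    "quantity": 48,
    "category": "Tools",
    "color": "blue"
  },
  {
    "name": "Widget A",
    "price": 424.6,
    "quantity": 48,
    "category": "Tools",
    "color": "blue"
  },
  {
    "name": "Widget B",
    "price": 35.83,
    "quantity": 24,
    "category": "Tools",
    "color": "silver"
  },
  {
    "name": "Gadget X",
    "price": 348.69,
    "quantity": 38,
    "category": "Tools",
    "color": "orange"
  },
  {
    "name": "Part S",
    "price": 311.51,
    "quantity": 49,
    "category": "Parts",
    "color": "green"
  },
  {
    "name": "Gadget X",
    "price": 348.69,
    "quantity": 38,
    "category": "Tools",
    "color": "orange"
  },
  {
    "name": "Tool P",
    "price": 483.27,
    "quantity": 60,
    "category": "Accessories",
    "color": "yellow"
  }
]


Checking 8 records for duplicates:

  Row 1: Tool P ($483.27, qty 60)
  Row 2: Widget A ($424.6, qty 48)
  Row 3: Widget A ($424.6, qty 48) <-- DUPLICATE
  Row 4: Widget B ($35.83, qty 24)
  Row 5: Gadget X ($348.69, qty 38)
  Row 6: Part S ($311.51, qty 49)
  Row 7: Gadget X ($348.69, qty 38) <-- DUPLICATE
  Row 8: Tool P ($483.27, qty 60) <-- DUPLICATE

Duplicates found: 3
Unique records: 5

3 duplicates, 5 unique


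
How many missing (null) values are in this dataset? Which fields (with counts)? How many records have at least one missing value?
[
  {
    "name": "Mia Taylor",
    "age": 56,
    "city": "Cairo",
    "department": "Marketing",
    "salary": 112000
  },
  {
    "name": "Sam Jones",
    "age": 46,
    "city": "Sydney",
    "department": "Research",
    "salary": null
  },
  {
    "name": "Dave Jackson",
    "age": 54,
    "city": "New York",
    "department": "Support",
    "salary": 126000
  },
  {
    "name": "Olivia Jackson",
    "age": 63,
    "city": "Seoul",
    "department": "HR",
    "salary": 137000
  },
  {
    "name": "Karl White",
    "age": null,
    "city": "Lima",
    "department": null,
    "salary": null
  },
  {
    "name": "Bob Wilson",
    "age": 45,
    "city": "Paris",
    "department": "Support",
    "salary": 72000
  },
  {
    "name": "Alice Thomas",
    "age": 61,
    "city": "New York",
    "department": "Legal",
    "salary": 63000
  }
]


Checking for missing (null) values in 7 records:

  Mia Taylor: complete
  Sam Jones: salary
  Dave Jackson: complete
  Olivia Jackson: complete
  Karl White: age, department, salary
  Bob Wilson: complete
  Alice Thomas: complete

Per field:
  name: 0 missing
  age: 1 missing
  city: 0 missing
  department: 1 missing
  salary: 2 missing

Total missing values: 4
Records with any missing: 2

4 missing values (age: 1, department: 1, salary: 2); 2 incomplete records


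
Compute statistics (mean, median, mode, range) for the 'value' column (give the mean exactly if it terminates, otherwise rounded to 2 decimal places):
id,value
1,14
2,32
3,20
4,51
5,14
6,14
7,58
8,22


Data: [14, 32, 20, 51, 14, 14, 58, 22]
Count: 8
Sum: 225
Mean: 225/8 = 28.125
Sorted: [14, 14, 14, 20, 22, 32, 51, 58]
Median: 21.0
Mode: 14 (3 times)
Range: 58 - 14 = 44
Min: 14, Max: 58

mean=28.125, median=21.0, mode=14, range=44


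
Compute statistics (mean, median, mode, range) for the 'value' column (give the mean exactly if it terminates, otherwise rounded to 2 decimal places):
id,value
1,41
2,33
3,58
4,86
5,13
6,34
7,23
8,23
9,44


Data: [41, 33, 58, 86, 13, 34, 23, 23, 44]
Count: 9
Sum: 355
Mean: 355/9 ≈ 39.44 (rounded to 2 decimal places)
Sorted: [13, 23, 23, 33, 34, 41, 44, 58, 86]
Median: 34.0
Mode: 23 (2 times)
Range: 86 - 13 = 73
Min: 13, Max: 86

mean≈39.44, median=34.0, mode=23, range=73


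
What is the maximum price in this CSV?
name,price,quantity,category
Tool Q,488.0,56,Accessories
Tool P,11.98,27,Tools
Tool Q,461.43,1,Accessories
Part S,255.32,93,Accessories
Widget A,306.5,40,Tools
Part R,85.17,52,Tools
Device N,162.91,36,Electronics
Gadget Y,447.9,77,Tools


Computing maximum price:
Values: [488.0, 11.98, 461.43, 255.32, 306.5, 85.17, 162.91, 447.9]
Max = 488.0

488.0


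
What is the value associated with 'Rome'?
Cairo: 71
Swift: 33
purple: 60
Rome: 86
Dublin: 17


Looking up key 'Rome'
Value: 86

86


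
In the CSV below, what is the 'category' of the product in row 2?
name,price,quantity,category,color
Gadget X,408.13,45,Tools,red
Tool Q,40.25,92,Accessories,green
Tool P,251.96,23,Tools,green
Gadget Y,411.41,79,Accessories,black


Query: Row 2 ('Tool Q'), column 'category'
Value: Accessories

Accessories


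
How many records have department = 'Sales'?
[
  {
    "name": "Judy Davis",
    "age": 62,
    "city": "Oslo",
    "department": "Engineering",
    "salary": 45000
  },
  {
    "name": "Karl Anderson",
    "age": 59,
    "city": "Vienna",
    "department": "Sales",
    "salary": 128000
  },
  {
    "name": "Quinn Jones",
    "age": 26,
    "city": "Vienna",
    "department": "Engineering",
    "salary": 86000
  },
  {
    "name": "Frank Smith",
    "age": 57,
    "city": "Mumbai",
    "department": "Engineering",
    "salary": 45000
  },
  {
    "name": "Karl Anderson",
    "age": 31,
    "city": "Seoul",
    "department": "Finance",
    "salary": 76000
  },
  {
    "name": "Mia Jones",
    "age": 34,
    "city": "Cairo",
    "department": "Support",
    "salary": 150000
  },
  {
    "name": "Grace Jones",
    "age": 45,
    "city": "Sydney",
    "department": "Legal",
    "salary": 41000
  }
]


Data: 7 records
Condition: department = 'Sales'

Checking each record:
  Judy Davis: Engineering
  Karl Anderson: Sales MATCH
  Quinn Jones: Engineering
  Frank Smith: Engineering
  Karl Anderson: Finance
  Mia Jones: Support
  Grace Jones: Legal

Count: 1

1


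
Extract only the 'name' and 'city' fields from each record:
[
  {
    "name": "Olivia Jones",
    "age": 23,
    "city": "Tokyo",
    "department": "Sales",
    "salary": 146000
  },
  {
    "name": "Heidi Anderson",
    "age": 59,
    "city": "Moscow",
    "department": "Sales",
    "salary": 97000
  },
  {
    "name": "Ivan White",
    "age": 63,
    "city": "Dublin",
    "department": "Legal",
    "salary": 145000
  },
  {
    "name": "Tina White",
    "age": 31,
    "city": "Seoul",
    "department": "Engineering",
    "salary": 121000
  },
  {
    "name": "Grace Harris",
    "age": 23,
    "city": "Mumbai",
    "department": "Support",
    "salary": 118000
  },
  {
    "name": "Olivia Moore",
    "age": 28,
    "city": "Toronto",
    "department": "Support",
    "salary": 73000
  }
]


Original: 6 records with fields: name, age, city, department, salary
Keep: ['name', 'city']
Drop: ['age', 'department', 'salary']
Result: 6 records, 2 fields each

[
  {
    "name": "Olivia Jones",
    "city": "Tokyo"
  },
  {
    "name": "Heidi Anderson",
    "city": "Moscow"
  },
  {
    "name": "Ivan White",
    "city": "Dublin"
  },
  {
    "name": "Tina White",
    "city": "Seoul"
  },
  {
    "name": "Grace Harris",
    "city": "Mumbai"
  },
  {
    "name": "Olivia Moore",
    "city": "Toronto"
  }
]


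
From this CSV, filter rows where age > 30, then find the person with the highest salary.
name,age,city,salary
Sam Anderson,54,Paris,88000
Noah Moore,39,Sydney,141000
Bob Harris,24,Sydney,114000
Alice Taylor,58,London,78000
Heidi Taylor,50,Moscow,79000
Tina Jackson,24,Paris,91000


Filter: age > 30
Sort by: salary (descending)

Filtered records (4):
  Noah Moore, age 39, salary $141000
  Sam Anderson, age 54, salary $88000
  Heidi Taylor, age 50, salary $79000
  Alice Taylor, age 58, salary $78000

Highest salary: Noah Moore ($141000)

Noah Moore


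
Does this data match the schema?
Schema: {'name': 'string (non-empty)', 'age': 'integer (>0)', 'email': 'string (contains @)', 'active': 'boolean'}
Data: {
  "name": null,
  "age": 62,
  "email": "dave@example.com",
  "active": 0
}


Validating each field against schema:
  name: FAIL (null is not a string)
  age: OK (positive integer)
  email: OK (string with @)
  active: FAIL (0 is not a boolean)

Result: INVALID (2 errors: name, active)

INVALID (2 errors: name, active)


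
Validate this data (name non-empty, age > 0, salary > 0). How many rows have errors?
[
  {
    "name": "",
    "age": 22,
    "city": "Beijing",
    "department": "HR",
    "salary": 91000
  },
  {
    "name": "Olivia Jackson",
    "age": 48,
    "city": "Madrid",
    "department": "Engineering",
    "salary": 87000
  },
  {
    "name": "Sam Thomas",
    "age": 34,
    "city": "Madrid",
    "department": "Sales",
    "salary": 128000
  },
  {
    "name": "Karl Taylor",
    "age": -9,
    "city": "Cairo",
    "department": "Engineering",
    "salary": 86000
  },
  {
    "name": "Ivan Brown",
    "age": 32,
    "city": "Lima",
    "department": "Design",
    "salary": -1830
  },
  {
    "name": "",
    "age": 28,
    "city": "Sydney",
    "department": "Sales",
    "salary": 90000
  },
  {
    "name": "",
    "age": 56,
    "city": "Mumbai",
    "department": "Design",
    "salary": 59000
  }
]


Validating 7 records:
Rules: name non-empty, age > 0, salary > 0

  Row 1 (???): empty name
  Row 2 (Olivia Jackson): OK
  Row 3 (Sam Thomas): OK
  Row 4 (Karl Taylor): negative age: -9
  Row 5 (Ivan Brown): negative salary: -1830
  Row 6 (???): empty name
  Row 7 (???): empty name

Total errors: 5

5 errors


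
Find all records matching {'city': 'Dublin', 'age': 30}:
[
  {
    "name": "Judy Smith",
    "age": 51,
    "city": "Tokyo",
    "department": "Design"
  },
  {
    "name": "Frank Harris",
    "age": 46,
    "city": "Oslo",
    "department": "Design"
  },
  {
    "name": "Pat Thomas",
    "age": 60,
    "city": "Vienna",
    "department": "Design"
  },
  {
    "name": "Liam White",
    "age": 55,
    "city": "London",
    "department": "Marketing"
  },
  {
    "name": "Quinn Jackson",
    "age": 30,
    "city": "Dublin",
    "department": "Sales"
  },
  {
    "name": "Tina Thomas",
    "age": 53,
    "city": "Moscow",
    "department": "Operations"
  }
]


Search criteria: {'city': 'Dublin', 'age': 30}

Checking 6 records:
  Judy Smith: {city: Tokyo, age: 51}
  Frank Harris: {city: Oslo, age: 46}
  Pat Thomas: {city: Vienna, age: 60}
  Liam White: {city: London, age: 55}
  Quinn Jackson: {city: Dublin, age: 30} <-- MATCH
  Tina Thomas: {city: Moscow, age: 53}

Matches: ["Quinn Jackson"]

["Quinn Jackson"]


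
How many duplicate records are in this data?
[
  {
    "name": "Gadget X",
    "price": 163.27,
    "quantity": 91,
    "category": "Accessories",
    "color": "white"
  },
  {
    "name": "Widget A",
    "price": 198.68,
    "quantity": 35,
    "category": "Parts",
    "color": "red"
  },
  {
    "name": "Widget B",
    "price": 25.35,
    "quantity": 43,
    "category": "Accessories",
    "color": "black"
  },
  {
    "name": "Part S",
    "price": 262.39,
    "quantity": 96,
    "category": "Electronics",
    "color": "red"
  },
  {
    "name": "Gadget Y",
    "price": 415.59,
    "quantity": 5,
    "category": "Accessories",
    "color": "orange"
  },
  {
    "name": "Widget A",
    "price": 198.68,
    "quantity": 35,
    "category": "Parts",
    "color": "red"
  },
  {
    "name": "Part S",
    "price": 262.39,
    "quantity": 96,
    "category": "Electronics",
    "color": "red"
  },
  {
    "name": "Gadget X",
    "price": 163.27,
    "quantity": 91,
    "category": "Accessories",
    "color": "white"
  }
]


Checking 8 records for duplicates:

  Row 1: Gadget X ($163.27, qty 91)
  Row 2: Widget A ($198.68, qty 35)
  Row 3: Widget B ($25.35, qty 43)
  Row 4: Part S ($262.39, qty 96)
  Row 5: Gadget Y ($415.59, qty 5)
  Row 6: Widget A ($198.68, qty 35) <-- DUPLICATE
  Row 7: Part S ($262.39, qty 96) <-- DUPLICATE
  Row 8: Gadget X ($163.27, qty 91) <-- DUPLICATE

Duplicates found: 3
Unique records: 5

3 duplicates, 5 unique


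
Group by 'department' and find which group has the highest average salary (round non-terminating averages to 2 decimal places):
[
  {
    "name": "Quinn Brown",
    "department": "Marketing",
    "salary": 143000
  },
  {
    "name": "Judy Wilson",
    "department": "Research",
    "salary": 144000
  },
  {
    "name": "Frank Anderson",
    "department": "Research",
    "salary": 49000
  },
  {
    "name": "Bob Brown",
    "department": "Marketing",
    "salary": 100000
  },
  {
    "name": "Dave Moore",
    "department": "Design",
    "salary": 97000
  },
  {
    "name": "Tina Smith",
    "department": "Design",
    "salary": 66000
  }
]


Group by: department

Groups:
  Design: 2 people, avg salary = 163000/2 = $81500
  Marketing: 2 people, avg salary = 243000/2 = $121500
  Research: 2 people, avg salary = 193000/2 = $96500

Highest average salary: Marketing ($121500)

Marketing ($121500)


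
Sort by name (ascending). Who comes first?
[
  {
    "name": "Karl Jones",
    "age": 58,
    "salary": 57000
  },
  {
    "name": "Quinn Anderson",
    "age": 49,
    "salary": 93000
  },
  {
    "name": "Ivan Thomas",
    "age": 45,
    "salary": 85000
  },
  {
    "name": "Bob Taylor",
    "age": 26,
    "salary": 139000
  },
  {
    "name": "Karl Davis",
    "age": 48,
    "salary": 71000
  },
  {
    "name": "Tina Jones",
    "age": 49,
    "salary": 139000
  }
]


Sort by: name (ascending)

Sorted order:
  1. Bob Taylor (name = Bob Taylor)
  2. Ivan Thomas (name = Ivan Thomas)
  3. Karl Davis (name = Karl Davis)
  4. Karl Jones (name = Karl Jones)
  5. Quinn Anderson (name = Quinn Anderson)
  6. Tina Jones (name = Tina Jones)

First: Bob Taylor

Bob Taylor


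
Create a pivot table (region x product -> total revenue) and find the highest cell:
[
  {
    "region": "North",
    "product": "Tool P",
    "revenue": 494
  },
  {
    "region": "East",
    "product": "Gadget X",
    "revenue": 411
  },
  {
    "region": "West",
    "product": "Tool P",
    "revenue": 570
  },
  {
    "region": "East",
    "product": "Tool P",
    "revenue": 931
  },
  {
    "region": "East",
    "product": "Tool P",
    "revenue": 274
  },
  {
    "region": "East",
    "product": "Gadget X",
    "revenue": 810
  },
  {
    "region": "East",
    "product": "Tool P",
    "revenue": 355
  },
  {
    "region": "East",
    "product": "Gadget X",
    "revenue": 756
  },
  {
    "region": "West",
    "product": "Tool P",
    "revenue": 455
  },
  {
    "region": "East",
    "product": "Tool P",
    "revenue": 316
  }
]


Pivot: region (rows) x product (columns) -> total revenue

     Gadget X      Tool P      
East          1977          1876  
North            0           494  
West             0          1025  

Highest: East / Gadget X = $1977

East / Gadget X = $1977


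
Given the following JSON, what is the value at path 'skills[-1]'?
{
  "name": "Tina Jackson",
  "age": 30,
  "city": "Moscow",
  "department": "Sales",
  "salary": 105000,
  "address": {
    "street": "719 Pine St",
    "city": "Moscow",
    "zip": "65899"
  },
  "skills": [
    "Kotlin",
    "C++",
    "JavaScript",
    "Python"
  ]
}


Query: skills[-1]
Path: skills -> last element
Value: Python

Python


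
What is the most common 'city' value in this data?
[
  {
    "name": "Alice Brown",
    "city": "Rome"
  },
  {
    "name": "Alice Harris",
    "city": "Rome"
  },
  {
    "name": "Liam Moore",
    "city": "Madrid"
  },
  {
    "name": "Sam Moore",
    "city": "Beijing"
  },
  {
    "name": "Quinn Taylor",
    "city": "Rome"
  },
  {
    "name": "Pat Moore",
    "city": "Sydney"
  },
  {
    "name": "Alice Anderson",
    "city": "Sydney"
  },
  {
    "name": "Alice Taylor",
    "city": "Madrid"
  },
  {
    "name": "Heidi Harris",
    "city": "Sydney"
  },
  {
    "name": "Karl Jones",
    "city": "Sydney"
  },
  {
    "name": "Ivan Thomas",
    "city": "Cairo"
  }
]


Counting 'city' values across 11 records:

  Sydney: 4 ####
  Rome: 3 ###
  Madrid: 2 ##
  Beijing: 1 #
  Cairo: 1 #

Most common: Sydney (4 times)

Sydney (4 times)


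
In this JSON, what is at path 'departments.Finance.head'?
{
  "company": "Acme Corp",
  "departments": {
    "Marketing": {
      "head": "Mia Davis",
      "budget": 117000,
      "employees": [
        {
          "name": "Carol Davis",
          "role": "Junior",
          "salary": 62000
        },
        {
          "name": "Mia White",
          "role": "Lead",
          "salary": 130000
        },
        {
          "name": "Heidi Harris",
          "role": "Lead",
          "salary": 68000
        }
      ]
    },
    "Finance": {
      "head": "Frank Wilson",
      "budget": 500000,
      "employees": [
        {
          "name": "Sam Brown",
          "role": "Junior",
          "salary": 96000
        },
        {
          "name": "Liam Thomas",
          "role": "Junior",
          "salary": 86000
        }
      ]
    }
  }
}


Path: departments.Finance.head

Navigate:
  -> departments
  -> Finance
  -> head = 'Frank Wilson'

Frank Wilson


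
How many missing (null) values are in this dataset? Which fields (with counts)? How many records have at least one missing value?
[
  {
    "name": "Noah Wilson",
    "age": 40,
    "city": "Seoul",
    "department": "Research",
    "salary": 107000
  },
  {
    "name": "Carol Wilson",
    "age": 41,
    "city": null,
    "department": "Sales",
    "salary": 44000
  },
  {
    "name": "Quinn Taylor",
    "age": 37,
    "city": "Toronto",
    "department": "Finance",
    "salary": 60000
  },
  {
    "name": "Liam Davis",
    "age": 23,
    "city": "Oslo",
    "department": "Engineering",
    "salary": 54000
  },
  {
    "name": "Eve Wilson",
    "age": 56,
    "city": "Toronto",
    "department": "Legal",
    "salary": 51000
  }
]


Checking for missing (null) values in 5 records:

  Noah Wilson: complete
  Carol Wilson: city
  Quinn Taylor: complete
  Liam Davis: complete
  Eve Wilson: complete

Per field:
  name: 0 missing
  age: 0 missing
  city: 1 missing
  department: 0 missing
  salary: 0 missing

Total missing values: 1
Records with any missing: 1

1 missing values (city: 1); 1 incomplete records


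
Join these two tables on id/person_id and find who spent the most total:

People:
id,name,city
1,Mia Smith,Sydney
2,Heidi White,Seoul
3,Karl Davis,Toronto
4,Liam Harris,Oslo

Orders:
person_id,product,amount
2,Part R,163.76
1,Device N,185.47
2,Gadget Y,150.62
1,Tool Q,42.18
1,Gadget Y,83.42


Join on: people.id = orders.person_id

Joined rows:
  Heidi White (Seoul) bought Part R for $163.76
  Mia Smith (Sydney) bought Device N for $185.47
  Heidi White (Seoul) bought Gadget Y for $150.62
  Mia Smith (Sydney) bought Tool Q for $42.18
  Mia Smith (Sydney) bought Gadget Y for $83.42

Total per person:
  Heidi White: $314.38
  Mia Smith: $311.07

Top spender: Heidi White ($314.38)

Heidi White ($314.38)


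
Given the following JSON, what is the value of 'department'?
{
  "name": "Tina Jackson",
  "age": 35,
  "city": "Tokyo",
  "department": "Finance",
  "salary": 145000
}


Looking up field 'department'
Value: Finance

Finance


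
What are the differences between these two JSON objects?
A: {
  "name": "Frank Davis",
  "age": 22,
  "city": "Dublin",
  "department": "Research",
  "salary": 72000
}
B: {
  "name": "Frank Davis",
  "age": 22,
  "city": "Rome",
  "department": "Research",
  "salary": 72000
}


Comparing each field (in key order):
  name: same
  age: same
  city: DIFFERENT
  department: same
  salary: same
Differences:
  city: Dublin -> Rome

1 field(s) changed

1 change: city


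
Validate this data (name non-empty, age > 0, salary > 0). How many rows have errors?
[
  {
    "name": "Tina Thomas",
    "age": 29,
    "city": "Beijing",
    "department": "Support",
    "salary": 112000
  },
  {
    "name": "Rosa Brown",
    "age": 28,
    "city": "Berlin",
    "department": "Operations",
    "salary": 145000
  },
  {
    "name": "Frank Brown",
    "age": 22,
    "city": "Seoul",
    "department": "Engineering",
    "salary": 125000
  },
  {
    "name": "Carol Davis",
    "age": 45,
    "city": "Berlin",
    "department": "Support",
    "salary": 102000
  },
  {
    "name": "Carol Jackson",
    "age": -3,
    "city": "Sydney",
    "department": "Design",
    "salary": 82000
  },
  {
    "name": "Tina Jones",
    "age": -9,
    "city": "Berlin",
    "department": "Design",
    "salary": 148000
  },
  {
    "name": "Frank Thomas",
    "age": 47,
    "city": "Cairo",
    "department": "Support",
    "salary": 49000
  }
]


Validating 7 records:
Rules: name non-empty, age > 0, salary > 0

  Row 1 (Tina Thomas): OK
  Row 2 (Rosa Brown): OK
  Row 3 (Frank Brown): OK
  Row 4 (Carol Davis): OK
  Row 5 (Carol Jackson): negative age: -3
  Row 6 (Tina Jones): negative age: -9
  Row 7 (Frank Thomas): OK

Total errors: 2

2 errors


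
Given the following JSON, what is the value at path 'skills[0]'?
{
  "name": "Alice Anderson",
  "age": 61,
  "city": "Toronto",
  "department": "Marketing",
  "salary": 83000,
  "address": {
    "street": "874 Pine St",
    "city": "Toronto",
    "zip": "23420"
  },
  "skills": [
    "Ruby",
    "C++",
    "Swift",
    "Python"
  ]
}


Query: skills[0]
Path: skills -> first element
Value: Ruby

Ruby


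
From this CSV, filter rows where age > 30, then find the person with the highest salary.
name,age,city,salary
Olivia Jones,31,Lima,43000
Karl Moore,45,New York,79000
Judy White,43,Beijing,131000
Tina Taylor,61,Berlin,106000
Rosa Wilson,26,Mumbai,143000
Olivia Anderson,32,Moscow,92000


Filter: age > 30
Sort by: salary (descending)

Filtered records (5):
  Judy White, age 43, salary $131000
  Tina Taylor, age 61, salary $106000
  Olivia Anderson, age 32, salary $92000
  Karl Moore, age 45, salary $79000
  Olivia Jones, age 31, salary $43000

Highest salary: Judy White ($131000)

Judy White


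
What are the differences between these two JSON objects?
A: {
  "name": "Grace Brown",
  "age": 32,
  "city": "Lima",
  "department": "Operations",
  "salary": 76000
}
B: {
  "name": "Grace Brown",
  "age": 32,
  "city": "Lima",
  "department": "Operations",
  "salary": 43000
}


Comparing each field (in key order):
  name: same
  age: same
  city: same
  department: same
  salary: DIFFERENT
Differences:
  salary: 76000 -> 43000

1 field(s) changed

1 change: salary


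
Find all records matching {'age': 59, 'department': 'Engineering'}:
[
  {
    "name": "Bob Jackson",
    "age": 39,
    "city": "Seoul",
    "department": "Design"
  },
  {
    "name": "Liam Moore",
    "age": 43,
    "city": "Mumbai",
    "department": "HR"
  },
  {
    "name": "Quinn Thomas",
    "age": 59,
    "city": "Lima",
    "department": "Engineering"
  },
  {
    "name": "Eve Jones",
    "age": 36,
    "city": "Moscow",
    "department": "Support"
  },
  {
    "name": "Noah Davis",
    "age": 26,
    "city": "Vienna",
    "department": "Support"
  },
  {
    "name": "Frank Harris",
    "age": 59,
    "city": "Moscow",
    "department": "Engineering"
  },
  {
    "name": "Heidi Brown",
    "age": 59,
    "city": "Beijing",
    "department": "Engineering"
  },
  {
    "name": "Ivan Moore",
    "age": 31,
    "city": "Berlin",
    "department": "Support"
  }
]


Search criteria: {'age': 59, 'department': 'Engineering'}

Checking 8 records:
  Bob Jackson: {age: 39, department: Design}
  Liam Moore: {age: 43, department: HR}
  Quinn Thomas: {age: 59, department: Engineering} <-- MATCH
  Eve Jones: {age: 36, department: Support}
  Noah Davis: {age: 26, department: Support}
  Frank Harris: {age: 59, department: Engineering} <-- MATCH
  Heidi Brown: {age: 59, department: Engineering} <-- MATCH
  Ivan Moore: {age: 31, department: Support}

Matches: ["Quinn Thomas", "Frank Harris", "Heidi Brown"]

["Quinn Thomas", "Frank Harris", "Heidi Brown"]


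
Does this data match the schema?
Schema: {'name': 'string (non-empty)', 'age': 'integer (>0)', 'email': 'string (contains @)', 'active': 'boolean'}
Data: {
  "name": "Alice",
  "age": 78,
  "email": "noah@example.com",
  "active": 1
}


Validating each field against schema:
  name: OK (non-empty string)
  age: OK (positive integer)
  email: OK (string with @)
  active: FAIL (1 is not a boolean)

Result: INVALID (1 error: active)

INVALID (1 error: active)


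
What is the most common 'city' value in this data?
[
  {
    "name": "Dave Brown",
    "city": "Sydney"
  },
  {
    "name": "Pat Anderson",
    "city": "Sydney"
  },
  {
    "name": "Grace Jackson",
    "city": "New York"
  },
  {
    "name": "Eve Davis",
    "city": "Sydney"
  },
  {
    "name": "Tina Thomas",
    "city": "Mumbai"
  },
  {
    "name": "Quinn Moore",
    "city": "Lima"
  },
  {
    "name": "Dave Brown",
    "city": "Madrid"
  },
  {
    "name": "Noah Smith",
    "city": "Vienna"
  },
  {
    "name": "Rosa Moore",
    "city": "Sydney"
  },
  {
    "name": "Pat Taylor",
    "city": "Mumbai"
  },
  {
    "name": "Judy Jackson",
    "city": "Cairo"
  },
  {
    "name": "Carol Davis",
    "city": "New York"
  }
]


Counting 'city' values across 12 records:

  Sydney: 4 ####
  New York: 2 ##
  Mumbai: 2 ##
  Lima: 1 #
  Madrid: 1 #
  Vienna: 1 #
  Cairo: 1 #

Most common: Sydney (4 times)

Sydney (4 times)


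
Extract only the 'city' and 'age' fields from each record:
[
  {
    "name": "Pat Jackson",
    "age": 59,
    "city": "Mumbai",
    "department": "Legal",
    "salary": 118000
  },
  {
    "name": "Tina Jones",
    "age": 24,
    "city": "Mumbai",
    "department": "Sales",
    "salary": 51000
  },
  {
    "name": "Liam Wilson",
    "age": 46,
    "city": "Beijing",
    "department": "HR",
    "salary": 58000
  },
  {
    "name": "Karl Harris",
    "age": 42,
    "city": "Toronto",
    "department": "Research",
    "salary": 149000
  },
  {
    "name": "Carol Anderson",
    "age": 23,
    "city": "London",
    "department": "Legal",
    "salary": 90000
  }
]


Original: 5 records with fields: name, age, city, department, salary
Keep: ['city', 'age']
Drop: ['name', 'department', 'salary']
Result: 5 records, 2 fields each

[
  {
    "city": "Mumbai",
    "age": 59
  },
  {
    "city": "Mumbai",
    "age": 24
  },
  {
    "city": "Beijing",
    "age": 46
  },
  {
    "city": "Toronto",
    "age": 42
  },
  {
    "city": "London",
    "age": 23
  }
]


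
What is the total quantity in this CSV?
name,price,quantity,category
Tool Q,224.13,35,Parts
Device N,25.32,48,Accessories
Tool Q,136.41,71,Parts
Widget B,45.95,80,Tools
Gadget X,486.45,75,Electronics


Computing total quantity:
Values: [35, 48, 71, 80, 75]
Sum = 309

309


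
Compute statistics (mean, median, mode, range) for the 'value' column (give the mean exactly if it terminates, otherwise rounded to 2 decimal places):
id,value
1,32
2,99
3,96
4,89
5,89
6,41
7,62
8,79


Data: [32, 99, 96, 89, 89, 41, 62, 79]
Count: 8
Sum: 587
Mean: 587/8 = 73.375
Sorted: [32, 41, 62, 79, 89, 89, 96, 99]
Median: 84.0
Mode: 89 (2 times)
Range: 99 - 32 = 67
Min: 32, Max: 99

mean=73.375, median=84.0, mode=89, range=67


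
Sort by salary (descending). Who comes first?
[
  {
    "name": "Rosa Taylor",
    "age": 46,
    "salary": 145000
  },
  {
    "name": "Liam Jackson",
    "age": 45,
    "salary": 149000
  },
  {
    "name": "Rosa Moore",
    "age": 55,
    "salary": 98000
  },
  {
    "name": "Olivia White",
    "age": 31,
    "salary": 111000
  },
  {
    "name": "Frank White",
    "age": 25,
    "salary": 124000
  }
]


Sort by: salary (descending)

Sorted order:
  1. Liam Jackson (salary = 149000)
  2. Rosa Taylor (salary = 145000)
  3. Frank White (salary = 124000)
  4. Olivia White (salary = 111000)
  5. Rosa Moore (salary = 98000)

First: Liam Jackson

Liam Jackson


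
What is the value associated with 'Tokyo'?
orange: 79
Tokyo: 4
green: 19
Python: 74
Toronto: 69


Looking up key 'Tokyo'
Value: 4

4


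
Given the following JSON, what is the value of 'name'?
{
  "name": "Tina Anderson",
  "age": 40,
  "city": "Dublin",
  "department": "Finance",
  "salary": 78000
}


Looking up field 'name'
Value: Tina Anderson

Tina Anderson


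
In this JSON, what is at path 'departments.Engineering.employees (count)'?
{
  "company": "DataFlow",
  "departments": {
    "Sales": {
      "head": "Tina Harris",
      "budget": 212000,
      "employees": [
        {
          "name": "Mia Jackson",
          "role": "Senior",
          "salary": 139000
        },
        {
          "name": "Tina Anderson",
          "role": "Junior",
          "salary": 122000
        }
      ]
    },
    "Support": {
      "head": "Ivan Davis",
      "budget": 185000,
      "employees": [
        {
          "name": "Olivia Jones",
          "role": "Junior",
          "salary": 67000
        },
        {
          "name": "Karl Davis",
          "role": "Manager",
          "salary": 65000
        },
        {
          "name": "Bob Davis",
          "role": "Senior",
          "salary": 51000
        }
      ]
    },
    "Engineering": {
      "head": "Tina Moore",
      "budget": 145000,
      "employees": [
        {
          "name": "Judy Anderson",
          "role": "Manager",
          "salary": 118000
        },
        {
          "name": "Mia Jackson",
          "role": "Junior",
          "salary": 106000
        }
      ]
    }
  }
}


Path: departments.Engineering.employees (count)

Navigate:
  -> departments
  -> Engineering
  -> employees (array, length 2)

2


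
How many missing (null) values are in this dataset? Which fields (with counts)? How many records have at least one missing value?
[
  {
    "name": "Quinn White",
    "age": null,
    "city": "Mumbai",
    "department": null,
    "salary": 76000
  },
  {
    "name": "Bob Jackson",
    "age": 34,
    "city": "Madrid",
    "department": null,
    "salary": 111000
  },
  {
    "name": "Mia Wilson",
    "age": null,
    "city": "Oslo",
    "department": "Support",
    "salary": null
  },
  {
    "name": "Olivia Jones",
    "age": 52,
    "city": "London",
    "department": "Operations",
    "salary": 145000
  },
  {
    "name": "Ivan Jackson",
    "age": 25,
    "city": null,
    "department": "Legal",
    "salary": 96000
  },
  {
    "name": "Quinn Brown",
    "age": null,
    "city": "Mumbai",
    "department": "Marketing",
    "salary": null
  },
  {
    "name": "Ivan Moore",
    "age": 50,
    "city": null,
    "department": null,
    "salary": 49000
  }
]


Checking for missing (null) values in 7 records:

  Quinn White: age, department
  Bob Jackson: department
  Mia Wilson: age, salary
  Olivia Jones: complete
  Ivan Jackson: city
  Quinn Brown: age, salary
  Ivan Moore: city, department

Per field:
  name: 0 missing
  age: 3 missing
  city: 2 missing
  department: 3 missing
  salary: 2 missing

Total missing values: 10
Records with any missing: 6

10 missing values (age: 3, city: 2, department: 3, salary: 2); 6 incomplete records


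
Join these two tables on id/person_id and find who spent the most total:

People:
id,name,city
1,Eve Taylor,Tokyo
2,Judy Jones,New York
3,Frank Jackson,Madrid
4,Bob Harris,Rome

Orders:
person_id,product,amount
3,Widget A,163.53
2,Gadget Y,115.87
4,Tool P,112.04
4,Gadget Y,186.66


Join on: people.id = orders.person_id

Joined rows:
  Frank Jackson (Madrid) bought Widget A for $163.53
  Judy Jones (New York) bought Gadget Y for $115.87
  Bob Harris (Rome) bought Tool P for $112.04
  Bob Harris (Rome) bought Gadget Y for $186.66

Total per person:
  Bob Harris: $298.70
  Frank Jackson: $163.53
  Judy Jones: $115.87

Top spender: Bob Harris ($298.70)

Bob Harris ($298.70)


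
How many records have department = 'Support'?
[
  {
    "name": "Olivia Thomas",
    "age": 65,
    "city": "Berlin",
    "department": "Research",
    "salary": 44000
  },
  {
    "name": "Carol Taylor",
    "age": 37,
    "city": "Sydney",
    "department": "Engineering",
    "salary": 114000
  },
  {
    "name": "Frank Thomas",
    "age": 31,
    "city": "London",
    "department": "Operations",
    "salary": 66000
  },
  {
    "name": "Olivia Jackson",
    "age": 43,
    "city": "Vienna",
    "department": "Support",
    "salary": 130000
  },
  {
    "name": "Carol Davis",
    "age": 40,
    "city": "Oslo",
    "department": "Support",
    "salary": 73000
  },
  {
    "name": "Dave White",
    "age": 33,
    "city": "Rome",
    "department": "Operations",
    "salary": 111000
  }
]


Data: 6 records
Condition: department = 'Support'

Checking each record:
  Olivia Thomas: Research
  Carol Taylor: Engineering
  Frank Thomas: Operations
  Olivia Jackson: Support MATCH
  Carol Davis: Support MATCH
  Dave White: Operations

Count: 2

2


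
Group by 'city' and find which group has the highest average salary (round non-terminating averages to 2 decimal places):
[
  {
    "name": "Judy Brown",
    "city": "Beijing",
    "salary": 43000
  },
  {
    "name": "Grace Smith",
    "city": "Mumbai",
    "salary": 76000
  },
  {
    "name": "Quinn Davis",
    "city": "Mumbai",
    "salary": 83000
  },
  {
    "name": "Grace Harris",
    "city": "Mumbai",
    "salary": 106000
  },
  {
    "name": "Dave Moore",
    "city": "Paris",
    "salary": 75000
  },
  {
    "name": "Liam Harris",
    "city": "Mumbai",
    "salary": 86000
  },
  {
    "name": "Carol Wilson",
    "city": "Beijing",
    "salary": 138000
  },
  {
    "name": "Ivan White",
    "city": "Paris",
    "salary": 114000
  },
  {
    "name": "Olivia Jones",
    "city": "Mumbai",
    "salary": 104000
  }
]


Group by: city

Groups:
  Beijing: 2 people, avg salary = 181000/2 = $90500
  Mumbai: 5 people, avg salary = 455000/5 = $91000
  Paris: 2 people, avg salary = 189000/2 = $94500

Highest average salary: Paris ($94500)

Paris ($94500)


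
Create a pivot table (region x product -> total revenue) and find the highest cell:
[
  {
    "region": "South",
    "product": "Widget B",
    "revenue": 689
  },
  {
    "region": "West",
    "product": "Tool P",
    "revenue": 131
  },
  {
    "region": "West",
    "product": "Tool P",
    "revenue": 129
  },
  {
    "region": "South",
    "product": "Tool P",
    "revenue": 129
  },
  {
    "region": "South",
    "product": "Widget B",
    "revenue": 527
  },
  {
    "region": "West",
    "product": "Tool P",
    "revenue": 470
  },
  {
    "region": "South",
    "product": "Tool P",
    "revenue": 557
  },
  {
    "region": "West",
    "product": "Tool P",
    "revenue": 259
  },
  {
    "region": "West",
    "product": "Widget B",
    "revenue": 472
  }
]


Pivot: region (rows) x product (columns) -> total revenue

     Tool P        Widget B    
South          686          1216  
West           989           472  

Highest: South / Widget B = $1216

South / Widget B = $1216


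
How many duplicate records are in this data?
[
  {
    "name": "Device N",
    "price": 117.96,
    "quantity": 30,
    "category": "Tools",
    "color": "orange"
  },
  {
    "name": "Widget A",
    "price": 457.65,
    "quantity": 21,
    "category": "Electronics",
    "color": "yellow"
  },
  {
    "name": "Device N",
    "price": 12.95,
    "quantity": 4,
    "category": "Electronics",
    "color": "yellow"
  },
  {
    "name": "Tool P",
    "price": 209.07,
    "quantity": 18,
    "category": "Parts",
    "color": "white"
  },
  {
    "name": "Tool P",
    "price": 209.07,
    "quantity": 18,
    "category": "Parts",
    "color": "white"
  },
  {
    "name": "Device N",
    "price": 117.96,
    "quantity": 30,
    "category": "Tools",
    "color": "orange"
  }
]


Checking 6 records for duplicates:

  Row 1: Device N ($117.96, qty 30)
  Row 2: Widget A ($457.65, qty 21)
  Row 3: Device N ($12.95, qty 4)
  Row 4: Tool P ($209.07, qty 18)
  Row 5: Tool P ($209.07, qty 18) <-- DUPLICATE
  Row 6: Device N ($117.96, qty 30) <-- DUPLICATE

Duplicates found: 2
Unique records: 4

2 duplicates, 4 unique


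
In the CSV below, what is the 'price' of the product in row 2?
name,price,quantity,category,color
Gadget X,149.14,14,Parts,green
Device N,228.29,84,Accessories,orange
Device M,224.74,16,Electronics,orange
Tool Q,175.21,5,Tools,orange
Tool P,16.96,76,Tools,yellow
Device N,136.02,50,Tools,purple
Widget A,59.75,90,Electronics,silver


Query: Row 2 ('Device N'), column 'price'
Value: 228.29

228.29


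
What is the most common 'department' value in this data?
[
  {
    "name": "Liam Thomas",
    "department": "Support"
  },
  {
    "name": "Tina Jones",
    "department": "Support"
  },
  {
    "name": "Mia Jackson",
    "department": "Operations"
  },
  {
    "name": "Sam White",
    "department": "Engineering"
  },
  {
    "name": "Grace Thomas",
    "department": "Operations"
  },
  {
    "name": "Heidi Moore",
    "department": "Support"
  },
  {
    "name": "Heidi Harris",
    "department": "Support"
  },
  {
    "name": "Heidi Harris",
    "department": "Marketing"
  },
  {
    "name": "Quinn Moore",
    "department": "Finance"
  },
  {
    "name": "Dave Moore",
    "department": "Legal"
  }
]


Counting 'department' values across 10 records:

  Support: 4 ####
  Operations: 2 ##
  Engineering: 1 #
  Marketing: 1 #
  Finance: 1 #
  Legal: 1 #

Most common: Support (4 times)

Support (4 times)
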